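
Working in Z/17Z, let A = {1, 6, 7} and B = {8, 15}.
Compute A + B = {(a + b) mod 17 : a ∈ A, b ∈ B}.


Work in Z/17Z: reduce every sum a + b modulo 17.
Enumerate all 6 pairs:
a = 1: 1+8=9, 1+15=16
a = 6: 6+8=14, 6+15=4
a = 7: 7+8=15, 7+15=5
Distinct residues collected: {4, 5, 9, 14, 15, 16}
|A + B| = 6 (out of 17 total residues).

A + B = {4, 5, 9, 14, 15, 16}


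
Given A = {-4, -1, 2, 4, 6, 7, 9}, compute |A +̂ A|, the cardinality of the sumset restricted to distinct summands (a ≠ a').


Restricted sumset: A +̂ A = {a + a' : a ∈ A, a' ∈ A, a ≠ a'}.
Equivalently, take A + A and drop any sum 2a that is achievable ONLY as a + a for a ∈ A (i.e. sums representable only with equal summands).
Enumerate pairs (a, a') with a < a' (symmetric, so each unordered pair gives one sum; this covers all a ≠ a'):
  -4 + -1 = -5
  -4 + 2 = -2
  -4 + 4 = 0
  -4 + 6 = 2
  -4 + 7 = 3
  -4 + 9 = 5
  -1 + 2 = 1
  -1 + 4 = 3
  -1 + 6 = 5
  -1 + 7 = 6
  -1 + 9 = 8
  2 + 4 = 6
  2 + 6 = 8
  2 + 7 = 9
  2 + 9 = 11
  4 + 6 = 10
  4 + 7 = 11
  4 + 9 = 13
  6 + 7 = 13
  6 + 9 = 15
  7 + 9 = 16
Collected distinct sums: {-5, -2, 0, 1, 2, 3, 5, 6, 8, 9, 10, 11, 13, 15, 16}
|A +̂ A| = 15
(Reference bound: |A +̂ A| ≥ 2|A| - 3 for |A| ≥ 2, with |A| = 7 giving ≥ 11.)

|A +̂ A| = 15


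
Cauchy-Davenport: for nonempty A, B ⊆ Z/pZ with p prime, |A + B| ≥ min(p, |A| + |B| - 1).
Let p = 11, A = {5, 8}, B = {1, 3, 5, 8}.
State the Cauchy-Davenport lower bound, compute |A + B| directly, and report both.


Cauchy-Davenport: |A + B| ≥ min(p, |A| + |B| - 1) for A, B nonempty in Z/pZ.
|A| = 2, |B| = 4, p = 11.
CD lower bound = min(11, 2 + 4 - 1) = min(11, 5) = 5.
Compute A + B mod 11 directly:
a = 5: 5+1=6, 5+3=8, 5+5=10, 5+8=2
a = 8: 8+1=9, 8+3=0, 8+5=2, 8+8=5
A + B = {0, 2, 5, 6, 8, 9, 10}, so |A + B| = 7.
Verify: 7 ≥ 5? Yes ✓.

CD lower bound = 5, actual |A + B| = 7.


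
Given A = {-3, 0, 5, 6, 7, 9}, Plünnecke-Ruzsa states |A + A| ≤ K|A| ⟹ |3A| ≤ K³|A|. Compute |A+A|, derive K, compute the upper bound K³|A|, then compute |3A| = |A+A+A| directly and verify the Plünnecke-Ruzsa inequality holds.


|A| = 6.
Step 1: Compute A + A by enumerating all 36 pairs.
A + A = {-6, -3, 0, 2, 3, 4, 5, 6, 7, 9, 10, 11, 12, 13, 14, 15, 16, 18}, so |A + A| = 18.
Step 2: Doubling constant K = |A + A|/|A| = 18/6 = 18/6 ≈ 3.0000.
Step 3: Plünnecke-Ruzsa gives |3A| ≤ K³·|A| = (3.0000)³ · 6 ≈ 162.0000.
Step 4: Compute 3A = A + A + A directly by enumerating all triples (a,b,c) ∈ A³; |3A| = 31.
Step 5: Check 31 ≤ 162.0000? Yes ✓.

K = 18/6, Plünnecke-Ruzsa bound K³|A| ≈ 162.0000, |3A| = 31, inequality holds.


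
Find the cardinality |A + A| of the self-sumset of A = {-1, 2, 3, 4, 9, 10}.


A + A = {a + a' : a, a' ∈ A}; |A| = 6.
General bounds: 2|A| - 1 ≤ |A + A| ≤ |A|(|A|+1)/2, i.e. 11 ≤ |A + A| ≤ 21.
Lower bound 2|A|-1 is attained iff A is an arithmetic progression.
Enumerate sums a + a' for a ≤ a' (symmetric, so this suffices):
a = -1: -1+-1=-2, -1+2=1, -1+3=2, -1+4=3, -1+9=8, -1+10=9
a = 2: 2+2=4, 2+3=5, 2+4=6, 2+9=11, 2+10=12
a = 3: 3+3=6, 3+4=7, 3+9=12, 3+10=13
a = 4: 4+4=8, 4+9=13, 4+10=14
a = 9: 9+9=18, 9+10=19
a = 10: 10+10=20
Distinct sums: {-2, 1, 2, 3, 4, 5, 6, 7, 8, 9, 11, 12, 13, 14, 18, 19, 20}
|A + A| = 17

|A + A| = 17


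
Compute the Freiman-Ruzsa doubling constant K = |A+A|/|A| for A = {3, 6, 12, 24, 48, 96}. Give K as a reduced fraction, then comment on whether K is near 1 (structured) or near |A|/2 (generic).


|A| = 6.
Compute A + A by enumerating all 36 pairs.
A + A = {6, 9, 12, 15, 18, 24, 27, 30, 36, 48, 51, 54, 60, 72, 96, 99, 102, 108, 120, 144, 192}, so |A + A| = 21.
K = |A + A| / |A| = 21/6 = 7/2 ≈ 3.5000.
Reference: AP of size 6 gives K = 11/6 ≈ 1.8333; a fully generic set of size 6 gives K ≈ 3.5000.

|A| = 6, |A + A| = 21, K = 21/6 = 7/2.


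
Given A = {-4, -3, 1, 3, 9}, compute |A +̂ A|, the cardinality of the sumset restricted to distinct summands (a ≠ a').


Restricted sumset: A +̂ A = {a + a' : a ∈ A, a' ∈ A, a ≠ a'}.
Equivalently, take A + A and drop any sum 2a that is achievable ONLY as a + a for a ∈ A (i.e. sums representable only with equal summands).
Enumerate pairs (a, a') with a < a' (symmetric, so each unordered pair gives one sum; this covers all a ≠ a'):
  -4 + -3 = -7
  -4 + 1 = -3
  -4 + 3 = -1
  -4 + 9 = 5
  -3 + 1 = -2
  -3 + 3 = 0
  -3 + 9 = 6
  1 + 3 = 4
  1 + 9 = 10
  3 + 9 = 12
Collected distinct sums: {-7, -3, -2, -1, 0, 4, 5, 6, 10, 12}
|A +̂ A| = 10
(Reference bound: |A +̂ A| ≥ 2|A| - 3 for |A| ≥ 2, with |A| = 5 giving ≥ 7.)

|A +̂ A| = 10


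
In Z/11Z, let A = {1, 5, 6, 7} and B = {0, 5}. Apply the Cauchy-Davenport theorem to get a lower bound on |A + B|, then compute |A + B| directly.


Cauchy-Davenport: |A + B| ≥ min(p, |A| + |B| - 1) for A, B nonempty in Z/pZ.
|A| = 4, |B| = 2, p = 11.
CD lower bound = min(11, 4 + 2 - 1) = min(11, 5) = 5.
Compute A + B mod 11 directly:
a = 1: 1+0=1, 1+5=6
a = 5: 5+0=5, 5+5=10
a = 6: 6+0=6, 6+5=0
a = 7: 7+0=7, 7+5=1
A + B = {0, 1, 5, 6, 7, 10}, so |A + B| = 6.
Verify: 6 ≥ 5? Yes ✓.

CD lower bound = 5, actual |A + B| = 6.


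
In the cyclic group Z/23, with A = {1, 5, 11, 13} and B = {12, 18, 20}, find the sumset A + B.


Work in Z/23Z: reduce every sum a + b modulo 23.
Enumerate all 12 pairs:
a = 1: 1+12=13, 1+18=19, 1+20=21
a = 5: 5+12=17, 5+18=0, 5+20=2
a = 11: 11+12=0, 11+18=6, 11+20=8
a = 13: 13+12=2, 13+18=8, 13+20=10
Distinct residues collected: {0, 2, 6, 8, 10, 13, 17, 19, 21}
|A + B| = 9 (out of 23 total residues).

A + B = {0, 2, 6, 8, 10, 13, 17, 19, 21}


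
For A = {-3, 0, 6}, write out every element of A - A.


A - A = {a - a' : a, a' ∈ A}.
Compute a - a' for each ordered pair (a, a'):
a = -3: -3--3=0, -3-0=-3, -3-6=-9
a = 0: 0--3=3, 0-0=0, 0-6=-6
a = 6: 6--3=9, 6-0=6, 6-6=0
Collecting distinct values (and noting 0 appears from a-a):
A - A = {-9, -6, -3, 0, 3, 6, 9}
|A - A| = 7

A - A = {-9, -6, -3, 0, 3, 6, 9}


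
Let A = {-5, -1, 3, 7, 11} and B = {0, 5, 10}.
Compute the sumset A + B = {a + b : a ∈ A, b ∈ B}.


A + B = {a + b : a ∈ A, b ∈ B}.
Enumerate all |A|·|B| = 5·3 = 15 pairs (a, b) and collect distinct sums.
a = -5: -5+0=-5, -5+5=0, -5+10=5
a = -1: -1+0=-1, -1+5=4, -1+10=9
a = 3: 3+0=3, 3+5=8, 3+10=13
a = 7: 7+0=7, 7+5=12, 7+10=17
a = 11: 11+0=11, 11+5=16, 11+10=21
Collecting distinct sums: A + B = {-5, -1, 0, 3, 4, 5, 7, 8, 9, 11, 12, 13, 16, 17, 21}
|A + B| = 15

A + B = {-5, -1, 0, 3, 4, 5, 7, 8, 9, 11, 12, 13, 16, 17, 21}


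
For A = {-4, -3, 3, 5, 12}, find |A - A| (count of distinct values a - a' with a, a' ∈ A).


A - A = {a - a' : a, a' ∈ A}; |A| = 5.
Bounds: 2|A|-1 ≤ |A - A| ≤ |A|² - |A| + 1, i.e. 9 ≤ |A - A| ≤ 21.
Note: 0 ∈ A - A always (from a - a). The set is symmetric: if d ∈ A - A then -d ∈ A - A.
Enumerate nonzero differences d = a - a' with a > a' (then include -d):
Positive differences: {1, 2, 6, 7, 8, 9, 15, 16}
Full difference set: {0} ∪ (positive diffs) ∪ (negative diffs).
|A - A| = 1 + 2·8 = 17 (matches direct enumeration: 17).

|A - A| = 17


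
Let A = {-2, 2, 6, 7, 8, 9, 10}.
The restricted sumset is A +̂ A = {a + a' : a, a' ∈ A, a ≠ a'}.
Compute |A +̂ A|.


Restricted sumset: A +̂ A = {a + a' : a ∈ A, a' ∈ A, a ≠ a'}.
Equivalently, take A + A and drop any sum 2a that is achievable ONLY as a + a for a ∈ A (i.e. sums representable only with equal summands).
Enumerate pairs (a, a') with a < a' (symmetric, so each unordered pair gives one sum; this covers all a ≠ a'):
  -2 + 2 = 0
  -2 + 6 = 4
  -2 + 7 = 5
  -2 + 8 = 6
  -2 + 9 = 7
  -2 + 10 = 8
  2 + 6 = 8
  2 + 7 = 9
  2 + 8 = 10
  2 + 9 = 11
  2 + 10 = 12
  6 + 7 = 13
  6 + 8 = 14
  6 + 9 = 15
  6 + 10 = 16
  7 + 8 = 15
  7 + 9 = 16
  7 + 10 = 17
  8 + 9 = 17
  8 + 10 = 18
  9 + 10 = 19
Collected distinct sums: {0, 4, 5, 6, 7, 8, 9, 10, 11, 12, 13, 14, 15, 16, 17, 18, 19}
|A +̂ A| = 17
(Reference bound: |A +̂ A| ≥ 2|A| - 3 for |A| ≥ 2, with |A| = 7 giving ≥ 11.)

|A +̂ A| = 17


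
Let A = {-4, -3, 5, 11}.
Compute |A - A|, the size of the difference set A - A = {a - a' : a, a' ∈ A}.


A - A = {a - a' : a, a' ∈ A}; |A| = 4.
Bounds: 2|A|-1 ≤ |A - A| ≤ |A|² - |A| + 1, i.e. 7 ≤ |A - A| ≤ 13.
Note: 0 ∈ A - A always (from a - a). The set is symmetric: if d ∈ A - A then -d ∈ A - A.
Enumerate nonzero differences d = a - a' with a > a' (then include -d):
Positive differences: {1, 6, 8, 9, 14, 15}
Full difference set: {0} ∪ (positive diffs) ∪ (negative diffs).
|A - A| = 1 + 2·6 = 13 (matches direct enumeration: 13).

|A - A| = 13


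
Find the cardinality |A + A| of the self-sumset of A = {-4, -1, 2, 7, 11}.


A + A = {a + a' : a, a' ∈ A}; |A| = 5.
General bounds: 2|A| - 1 ≤ |A + A| ≤ |A|(|A|+1)/2, i.e. 9 ≤ |A + A| ≤ 15.
Lower bound 2|A|-1 is attained iff A is an arithmetic progression.
Enumerate sums a + a' for a ≤ a' (symmetric, so this suffices):
a = -4: -4+-4=-8, -4+-1=-5, -4+2=-2, -4+7=3, -4+11=7
a = -1: -1+-1=-2, -1+2=1, -1+7=6, -1+11=10
a = 2: 2+2=4, 2+7=9, 2+11=13
a = 7: 7+7=14, 7+11=18
a = 11: 11+11=22
Distinct sums: {-8, -5, -2, 1, 3, 4, 6, 7, 9, 10, 13, 14, 18, 22}
|A + A| = 14

|A + A| = 14


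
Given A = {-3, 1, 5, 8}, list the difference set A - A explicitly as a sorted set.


A - A = {a - a' : a, a' ∈ A}.
Compute a - a' for each ordered pair (a, a'):
a = -3: -3--3=0, -3-1=-4, -3-5=-8, -3-8=-11
a = 1: 1--3=4, 1-1=0, 1-5=-4, 1-8=-7
a = 5: 5--3=8, 5-1=4, 5-5=0, 5-8=-3
a = 8: 8--3=11, 8-1=7, 8-5=3, 8-8=0
Collecting distinct values (and noting 0 appears from a-a):
A - A = {-11, -8, -7, -4, -3, 0, 3, 4, 7, 8, 11}
|A - A| = 11

A - A = {-11, -8, -7, -4, -3, 0, 3, 4, 7, 8, 11}


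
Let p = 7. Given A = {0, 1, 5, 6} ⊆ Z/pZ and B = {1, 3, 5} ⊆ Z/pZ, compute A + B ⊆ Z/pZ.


Work in Z/7Z: reduce every sum a + b modulo 7.
Enumerate all 12 pairs:
a = 0: 0+1=1, 0+3=3, 0+5=5
a = 1: 1+1=2, 1+3=4, 1+5=6
a = 5: 5+1=6, 5+3=1, 5+5=3
a = 6: 6+1=0, 6+3=2, 6+5=4
Distinct residues collected: {0, 1, 2, 3, 4, 5, 6}
|A + B| = 7 (out of 7 total residues).

A + B = {0, 1, 2, 3, 4, 5, 6}


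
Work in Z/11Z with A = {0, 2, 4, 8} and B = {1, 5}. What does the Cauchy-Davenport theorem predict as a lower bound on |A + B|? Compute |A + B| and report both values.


Cauchy-Davenport: |A + B| ≥ min(p, |A| + |B| - 1) for A, B nonempty in Z/pZ.
|A| = 4, |B| = 2, p = 11.
CD lower bound = min(11, 4 + 2 - 1) = min(11, 5) = 5.
Compute A + B mod 11 directly:
a = 0: 0+1=1, 0+5=5
a = 2: 2+1=3, 2+5=7
a = 4: 4+1=5, 4+5=9
a = 8: 8+1=9, 8+5=2
A + B = {1, 2, 3, 5, 7, 9}, so |A + B| = 6.
Verify: 6 ≥ 5? Yes ✓.

CD lower bound = 5, actual |A + B| = 6.


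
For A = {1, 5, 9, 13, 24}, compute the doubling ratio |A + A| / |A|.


|A| = 5.
Compute A + A by enumerating all 25 pairs.
A + A = {2, 6, 10, 14, 18, 22, 25, 26, 29, 33, 37, 48}, so |A + A| = 12.
K = |A + A| / |A| = 12/5 (already in lowest terms) ≈ 2.4000.
Reference: AP of size 5 gives K = 9/5 ≈ 1.8000; a fully generic set of size 5 gives K ≈ 3.0000.

|A| = 5, |A + A| = 12, K = 12/5.


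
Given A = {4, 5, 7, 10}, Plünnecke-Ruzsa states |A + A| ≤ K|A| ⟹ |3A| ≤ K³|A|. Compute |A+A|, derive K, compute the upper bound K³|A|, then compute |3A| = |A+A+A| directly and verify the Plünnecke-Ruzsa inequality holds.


|A| = 4.
Step 1: Compute A + A by enumerating all 16 pairs.
A + A = {8, 9, 10, 11, 12, 14, 15, 17, 20}, so |A + A| = 9.
Step 2: Doubling constant K = |A + A|/|A| = 9/4 = 9/4 ≈ 2.2500.
Step 3: Plünnecke-Ruzsa gives |3A| ≤ K³·|A| = (2.2500)³ · 4 ≈ 45.5625.
Step 4: Compute 3A = A + A + A directly by enumerating all triples (a,b,c) ∈ A³; |3A| = 15.
Step 5: Check 15 ≤ 45.5625? Yes ✓.

K = 9/4, Plünnecke-Ruzsa bound K³|A| ≈ 45.5625, |3A| = 15, inequality holds.


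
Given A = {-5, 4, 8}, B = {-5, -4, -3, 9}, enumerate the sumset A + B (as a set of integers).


A + B = {a + b : a ∈ A, b ∈ B}.
Enumerate all |A|·|B| = 3·4 = 12 pairs (a, b) and collect distinct sums.
a = -5: -5+-5=-10, -5+-4=-9, -5+-3=-8, -5+9=4
a = 4: 4+-5=-1, 4+-4=0, 4+-3=1, 4+9=13
a = 8: 8+-5=3, 8+-4=4, 8+-3=5, 8+9=17
Collecting distinct sums: A + B = {-10, -9, -8, -1, 0, 1, 3, 4, 5, 13, 17}
|A + B| = 11

A + B = {-10, -9, -8, -1, 0, 1, 3, 4, 5, 13, 17}


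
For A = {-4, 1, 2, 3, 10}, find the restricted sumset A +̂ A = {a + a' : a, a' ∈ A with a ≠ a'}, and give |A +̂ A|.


Restricted sumset: A +̂ A = {a + a' : a ∈ A, a' ∈ A, a ≠ a'}.
Equivalently, take A + A and drop any sum 2a that is achievable ONLY as a + a for a ∈ A (i.e. sums representable only with equal summands).
Enumerate pairs (a, a') with a < a' (symmetric, so each unordered pair gives one sum; this covers all a ≠ a'):
  -4 + 1 = -3
  -4 + 2 = -2
  -4 + 3 = -1
  -4 + 10 = 6
  1 + 2 = 3
  1 + 3 = 4
  1 + 10 = 11
  2 + 3 = 5
  2 + 10 = 12
  3 + 10 = 13
Collected distinct sums: {-3, -2, -1, 3, 4, 5, 6, 11, 12, 13}
|A +̂ A| = 10
(Reference bound: |A +̂ A| ≥ 2|A| - 3 for |A| ≥ 2, with |A| = 5 giving ≥ 7.)

|A +̂ A| = 10


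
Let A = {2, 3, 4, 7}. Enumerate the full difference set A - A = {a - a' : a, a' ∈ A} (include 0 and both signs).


A - A = {a - a' : a, a' ∈ A}.
Compute a - a' for each ordered pair (a, a'):
a = 2: 2-2=0, 2-3=-1, 2-4=-2, 2-7=-5
a = 3: 3-2=1, 3-3=0, 3-4=-1, 3-7=-4
a = 4: 4-2=2, 4-3=1, 4-4=0, 4-7=-3
a = 7: 7-2=5, 7-3=4, 7-4=3, 7-7=0
Collecting distinct values (and noting 0 appears from a-a):
A - A = {-5, -4, -3, -2, -1, 0, 1, 2, 3, 4, 5}
|A - A| = 11

A - A = {-5, -4, -3, -2, -1, 0, 1, 2, 3, 4, 5}


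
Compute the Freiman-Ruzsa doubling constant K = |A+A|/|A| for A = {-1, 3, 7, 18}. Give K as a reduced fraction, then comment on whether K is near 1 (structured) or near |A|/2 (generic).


|A| = 4.
Compute A + A by enumerating all 16 pairs.
A + A = {-2, 2, 6, 10, 14, 17, 21, 25, 36}, so |A + A| = 9.
K = |A + A| / |A| = 9/4 (already in lowest terms) ≈ 2.2500.
Reference: AP of size 4 gives K = 7/4 ≈ 1.7500; a fully generic set of size 4 gives K ≈ 2.5000.

|A| = 4, |A + A| = 9, K = 9/4.


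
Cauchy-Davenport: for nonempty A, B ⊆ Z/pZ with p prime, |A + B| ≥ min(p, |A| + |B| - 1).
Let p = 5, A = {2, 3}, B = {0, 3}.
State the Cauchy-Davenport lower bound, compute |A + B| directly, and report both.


Cauchy-Davenport: |A + B| ≥ min(p, |A| + |B| - 1) for A, B nonempty in Z/pZ.
|A| = 2, |B| = 2, p = 5.
CD lower bound = min(5, 2 + 2 - 1) = min(5, 3) = 3.
Compute A + B mod 5 directly:
a = 2: 2+0=2, 2+3=0
a = 3: 3+0=3, 3+3=1
A + B = {0, 1, 2, 3}, so |A + B| = 4.
Verify: 4 ≥ 3? Yes ✓.

CD lower bound = 3, actual |A + B| = 4.


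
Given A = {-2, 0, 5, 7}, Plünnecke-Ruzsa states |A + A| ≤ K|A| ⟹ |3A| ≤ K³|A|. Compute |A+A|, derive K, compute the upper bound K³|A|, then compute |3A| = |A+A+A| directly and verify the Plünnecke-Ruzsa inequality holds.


|A| = 4.
Step 1: Compute A + A by enumerating all 16 pairs.
A + A = {-4, -2, 0, 3, 5, 7, 10, 12, 14}, so |A + A| = 9.
Step 2: Doubling constant K = |A + A|/|A| = 9/4 = 9/4 ≈ 2.2500.
Step 3: Plünnecke-Ruzsa gives |3A| ≤ K³·|A| = (2.2500)³ · 4 ≈ 45.5625.
Step 4: Compute 3A = A + A + A directly by enumerating all triples (a,b,c) ∈ A³; |3A| = 16.
Step 5: Check 16 ≤ 45.5625? Yes ✓.

K = 9/4, Plünnecke-Ruzsa bound K³|A| ≈ 45.5625, |3A| = 16, inequality holds.


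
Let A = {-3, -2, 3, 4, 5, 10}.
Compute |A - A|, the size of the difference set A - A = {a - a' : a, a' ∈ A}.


A - A = {a - a' : a, a' ∈ A}; |A| = 6.
Bounds: 2|A|-1 ≤ |A - A| ≤ |A|² - |A| + 1, i.e. 11 ≤ |A - A| ≤ 31.
Note: 0 ∈ A - A always (from a - a). The set is symmetric: if d ∈ A - A then -d ∈ A - A.
Enumerate nonzero differences d = a - a' with a > a' (then include -d):
Positive differences: {1, 2, 5, 6, 7, 8, 12, 13}
Full difference set: {0} ∪ (positive diffs) ∪ (negative diffs).
|A - A| = 1 + 2·8 = 17 (matches direct enumeration: 17).

|A - A| = 17


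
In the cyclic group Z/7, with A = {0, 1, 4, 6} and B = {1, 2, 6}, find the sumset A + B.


Work in Z/7Z: reduce every sum a + b modulo 7.
Enumerate all 12 pairs:
a = 0: 0+1=1, 0+2=2, 0+6=6
a = 1: 1+1=2, 1+2=3, 1+6=0
a = 4: 4+1=5, 4+2=6, 4+6=3
a = 6: 6+1=0, 6+2=1, 6+6=5
Distinct residues collected: {0, 1, 2, 3, 5, 6}
|A + B| = 6 (out of 7 total residues).

A + B = {0, 1, 2, 3, 5, 6}


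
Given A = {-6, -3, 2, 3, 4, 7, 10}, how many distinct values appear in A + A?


A + A = {a + a' : a, a' ∈ A}; |A| = 7.
General bounds: 2|A| - 1 ≤ |A + A| ≤ |A|(|A|+1)/2, i.e. 13 ≤ |A + A| ≤ 28.
Lower bound 2|A|-1 is attained iff A is an arithmetic progression.
Enumerate sums a + a' for a ≤ a' (symmetric, so this suffices):
a = -6: -6+-6=-12, -6+-3=-9, -6+2=-4, -6+3=-3, -6+4=-2, -6+7=1, -6+10=4
a = -3: -3+-3=-6, -3+2=-1, -3+3=0, -3+4=1, -3+7=4, -3+10=7
a = 2: 2+2=4, 2+3=5, 2+4=6, 2+7=9, 2+10=12
a = 3: 3+3=6, 3+4=7, 3+7=10, 3+10=13
a = 4: 4+4=8, 4+7=11, 4+10=14
a = 7: 7+7=14, 7+10=17
a = 10: 10+10=20
Distinct sums: {-12, -9, -6, -4, -3, -2, -1, 0, 1, 4, 5, 6, 7, 8, 9, 10, 11, 12, 13, 14, 17, 20}
|A + A| = 22

|A + A| = 22


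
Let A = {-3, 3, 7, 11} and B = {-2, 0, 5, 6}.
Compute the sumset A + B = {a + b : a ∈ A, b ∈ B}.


A + B = {a + b : a ∈ A, b ∈ B}.
Enumerate all |A|·|B| = 4·4 = 16 pairs (a, b) and collect distinct sums.
a = -3: -3+-2=-5, -3+0=-3, -3+5=2, -3+6=3
a = 3: 3+-2=1, 3+0=3, 3+5=8, 3+6=9
a = 7: 7+-2=5, 7+0=7, 7+5=12, 7+6=13
a = 11: 11+-2=9, 11+0=11, 11+5=16, 11+6=17
Collecting distinct sums: A + B = {-5, -3, 1, 2, 3, 5, 7, 8, 9, 11, 12, 13, 16, 17}
|A + B| = 14

A + B = {-5, -3, 1, 2, 3, 5, 7, 8, 9, 11, 12, 13, 16, 17}


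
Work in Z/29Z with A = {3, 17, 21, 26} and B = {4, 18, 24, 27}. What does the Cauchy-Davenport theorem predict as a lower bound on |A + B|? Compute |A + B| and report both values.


Cauchy-Davenport: |A + B| ≥ min(p, |A| + |B| - 1) for A, B nonempty in Z/pZ.
|A| = 4, |B| = 4, p = 29.
CD lower bound = min(29, 4 + 4 - 1) = min(29, 7) = 7.
Compute A + B mod 29 directly:
a = 3: 3+4=7, 3+18=21, 3+24=27, 3+27=1
a = 17: 17+4=21, 17+18=6, 17+24=12, 17+27=15
a = 21: 21+4=25, 21+18=10, 21+24=16, 21+27=19
a = 26: 26+4=1, 26+18=15, 26+24=21, 26+27=24
A + B = {1, 6, 7, 10, 12, 15, 16, 19, 21, 24, 25, 27}, so |A + B| = 12.
Verify: 12 ≥ 7? Yes ✓.

CD lower bound = 7, actual |A + B| = 12.


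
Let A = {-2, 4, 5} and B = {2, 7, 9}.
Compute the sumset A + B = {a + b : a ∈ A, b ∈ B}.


A + B = {a + b : a ∈ A, b ∈ B}.
Enumerate all |A|·|B| = 3·3 = 9 pairs (a, b) and collect distinct sums.
a = -2: -2+2=0, -2+7=5, -2+9=7
a = 4: 4+2=6, 4+7=11, 4+9=13
a = 5: 5+2=7, 5+7=12, 5+9=14
Collecting distinct sums: A + B = {0, 5, 6, 7, 11, 12, 13, 14}
|A + B| = 8

A + B = {0, 5, 6, 7, 11, 12, 13, 14}


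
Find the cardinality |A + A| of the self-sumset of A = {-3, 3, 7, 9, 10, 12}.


A + A = {a + a' : a, a' ∈ A}; |A| = 6.
General bounds: 2|A| - 1 ≤ |A + A| ≤ |A|(|A|+1)/2, i.e. 11 ≤ |A + A| ≤ 21.
Lower bound 2|A|-1 is attained iff A is an arithmetic progression.
Enumerate sums a + a' for a ≤ a' (symmetric, so this suffices):
a = -3: -3+-3=-6, -3+3=0, -3+7=4, -3+9=6, -3+10=7, -3+12=9
a = 3: 3+3=6, 3+7=10, 3+9=12, 3+10=13, 3+12=15
a = 7: 7+7=14, 7+9=16, 7+10=17, 7+12=19
a = 9: 9+9=18, 9+10=19, 9+12=21
a = 10: 10+10=20, 10+12=22
a = 12: 12+12=24
Distinct sums: {-6, 0, 4, 6, 7, 9, 10, 12, 13, 14, 15, 16, 17, 18, 19, 20, 21, 22, 24}
|A + A| = 19

|A + A| = 19


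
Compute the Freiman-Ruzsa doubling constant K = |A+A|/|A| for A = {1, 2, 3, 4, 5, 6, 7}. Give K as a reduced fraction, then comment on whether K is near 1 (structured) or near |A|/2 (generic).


|A| = 7.
Compute A + A by enumerating all 49 pairs.
A + A = {2, 3, 4, 5, 6, 7, 8, 9, 10, 11, 12, 13, 14}, so |A + A| = 13.
K = |A + A| / |A| = 13/7 (already in lowest terms) ≈ 1.8571.
Reference: AP of size 7 gives K = 13/7 ≈ 1.8571; a fully generic set of size 7 gives K ≈ 4.0000.

|A| = 7, |A + A| = 13, K = 13/7.


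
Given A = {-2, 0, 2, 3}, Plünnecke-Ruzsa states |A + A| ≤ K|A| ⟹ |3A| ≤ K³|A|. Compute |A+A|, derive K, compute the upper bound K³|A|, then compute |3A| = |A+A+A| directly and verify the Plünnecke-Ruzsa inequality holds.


|A| = 4.
Step 1: Compute A + A by enumerating all 16 pairs.
A + A = {-4, -2, 0, 1, 2, 3, 4, 5, 6}, so |A + A| = 9.
Step 2: Doubling constant K = |A + A|/|A| = 9/4 = 9/4 ≈ 2.2500.
Step 3: Plünnecke-Ruzsa gives |3A| ≤ K³·|A| = (2.2500)³ · 4 ≈ 45.5625.
Step 4: Compute 3A = A + A + A directly by enumerating all triples (a,b,c) ∈ A³; |3A| = 14.
Step 5: Check 14 ≤ 45.5625? Yes ✓.

K = 9/4, Plünnecke-Ruzsa bound K³|A| ≈ 45.5625, |3A| = 14, inequality holds.


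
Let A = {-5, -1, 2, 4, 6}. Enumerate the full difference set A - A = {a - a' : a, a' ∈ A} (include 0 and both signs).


A - A = {a - a' : a, a' ∈ A}.
Compute a - a' for each ordered pair (a, a'):
a = -5: -5--5=0, -5--1=-4, -5-2=-7, -5-4=-9, -5-6=-11
a = -1: -1--5=4, -1--1=0, -1-2=-3, -1-4=-5, -1-6=-7
a = 2: 2--5=7, 2--1=3, 2-2=0, 2-4=-2, 2-6=-4
a = 4: 4--5=9, 4--1=5, 4-2=2, 4-4=0, 4-6=-2
a = 6: 6--5=11, 6--1=7, 6-2=4, 6-4=2, 6-6=0
Collecting distinct values (and noting 0 appears from a-a):
A - A = {-11, -9, -7, -5, -4, -3, -2, 0, 2, 3, 4, 5, 7, 9, 11}
|A - A| = 15

A - A = {-11, -9, -7, -5, -4, -3, -2, 0, 2, 3, 4, 5, 7, 9, 11}


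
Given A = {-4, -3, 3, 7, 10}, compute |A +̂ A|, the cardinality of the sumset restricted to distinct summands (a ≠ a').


Restricted sumset: A +̂ A = {a + a' : a ∈ A, a' ∈ A, a ≠ a'}.
Equivalently, take A + A and drop any sum 2a that is achievable ONLY as a + a for a ∈ A (i.e. sums representable only with equal summands).
Enumerate pairs (a, a') with a < a' (symmetric, so each unordered pair gives one sum; this covers all a ≠ a'):
  -4 + -3 = -7
  -4 + 3 = -1
  -4 + 7 = 3
  -4 + 10 = 6
  -3 + 3 = 0
  -3 + 7 = 4
  -3 + 10 = 7
  3 + 7 = 10
  3 + 10 = 13
  7 + 10 = 17
Collected distinct sums: {-7, -1, 0, 3, 4, 6, 7, 10, 13, 17}
|A +̂ A| = 10
(Reference bound: |A +̂ A| ≥ 2|A| - 3 for |A| ≥ 2, with |A| = 5 giving ≥ 7.)

|A +̂ A| = 10


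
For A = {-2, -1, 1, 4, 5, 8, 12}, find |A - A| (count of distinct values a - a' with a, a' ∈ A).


A - A = {a - a' : a, a' ∈ A}; |A| = 7.
Bounds: 2|A|-1 ≤ |A - A| ≤ |A|² - |A| + 1, i.e. 13 ≤ |A - A| ≤ 43.
Note: 0 ∈ A - A always (from a - a). The set is symmetric: if d ∈ A - A then -d ∈ A - A.
Enumerate nonzero differences d = a - a' with a > a' (then include -d):
Positive differences: {1, 2, 3, 4, 5, 6, 7, 8, 9, 10, 11, 13, 14}
Full difference set: {0} ∪ (positive diffs) ∪ (negative diffs).
|A - A| = 1 + 2·13 = 27 (matches direct enumeration: 27).

|A - A| = 27


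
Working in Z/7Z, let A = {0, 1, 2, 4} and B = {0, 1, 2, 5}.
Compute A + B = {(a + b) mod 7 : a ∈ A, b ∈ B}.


Work in Z/7Z: reduce every sum a + b modulo 7.
Enumerate all 16 pairs:
a = 0: 0+0=0, 0+1=1, 0+2=2, 0+5=5
a = 1: 1+0=1, 1+1=2, 1+2=3, 1+5=6
a = 2: 2+0=2, 2+1=3, 2+2=4, 2+5=0
a = 4: 4+0=4, 4+1=5, 4+2=6, 4+5=2
Distinct residues collected: {0, 1, 2, 3, 4, 5, 6}
|A + B| = 7 (out of 7 total residues).

A + B = {0, 1, 2, 3, 4, 5, 6}


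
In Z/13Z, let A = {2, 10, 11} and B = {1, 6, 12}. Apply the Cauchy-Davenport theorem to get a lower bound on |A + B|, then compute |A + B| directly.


Cauchy-Davenport: |A + B| ≥ min(p, |A| + |B| - 1) for A, B nonempty in Z/pZ.
|A| = 3, |B| = 3, p = 13.
CD lower bound = min(13, 3 + 3 - 1) = min(13, 5) = 5.
Compute A + B mod 13 directly:
a = 2: 2+1=3, 2+6=8, 2+12=1
a = 10: 10+1=11, 10+6=3, 10+12=9
a = 11: 11+1=12, 11+6=4, 11+12=10
A + B = {1, 3, 4, 8, 9, 10, 11, 12}, so |A + B| = 8.
Verify: 8 ≥ 5? Yes ✓.

CD lower bound = 5, actual |A + B| = 8.


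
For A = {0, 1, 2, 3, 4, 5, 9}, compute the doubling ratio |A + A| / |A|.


|A| = 7.
Compute A + A by enumerating all 49 pairs.
A + A = {0, 1, 2, 3, 4, 5, 6, 7, 8, 9, 10, 11, 12, 13, 14, 18}, so |A + A| = 16.
K = |A + A| / |A| = 16/7 (already in lowest terms) ≈ 2.2857.
Reference: AP of size 7 gives K = 13/7 ≈ 1.8571; a fully generic set of size 7 gives K ≈ 4.0000.

|A| = 7, |A + A| = 16, K = 16/7.


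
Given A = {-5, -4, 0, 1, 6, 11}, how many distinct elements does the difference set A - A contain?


A - A = {a - a' : a, a' ∈ A}; |A| = 6.
Bounds: 2|A|-1 ≤ |A - A| ≤ |A|² - |A| + 1, i.e. 11 ≤ |A - A| ≤ 31.
Note: 0 ∈ A - A always (from a - a). The set is symmetric: if d ∈ A - A then -d ∈ A - A.
Enumerate nonzero differences d = a - a' with a > a' (then include -d):
Positive differences: {1, 4, 5, 6, 10, 11, 15, 16}
Full difference set: {0} ∪ (positive diffs) ∪ (negative diffs).
|A - A| = 1 + 2·8 = 17 (matches direct enumeration: 17).

|A - A| = 17


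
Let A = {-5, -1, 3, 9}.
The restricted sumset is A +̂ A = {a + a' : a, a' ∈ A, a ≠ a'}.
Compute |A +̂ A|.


Restricted sumset: A +̂ A = {a + a' : a ∈ A, a' ∈ A, a ≠ a'}.
Equivalently, take A + A and drop any sum 2a that is achievable ONLY as a + a for a ∈ A (i.e. sums representable only with equal summands).
Enumerate pairs (a, a') with a < a' (symmetric, so each unordered pair gives one sum; this covers all a ≠ a'):
  -5 + -1 = -6
  -5 + 3 = -2
  -5 + 9 = 4
  -1 + 3 = 2
  -1 + 9 = 8
  3 + 9 = 12
Collected distinct sums: {-6, -2, 2, 4, 8, 12}
|A +̂ A| = 6
(Reference bound: |A +̂ A| ≥ 2|A| - 3 for |A| ≥ 2, with |A| = 4 giving ≥ 5.)

|A +̂ A| = 6


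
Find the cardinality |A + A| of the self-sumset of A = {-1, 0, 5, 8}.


A + A = {a + a' : a, a' ∈ A}; |A| = 4.
General bounds: 2|A| - 1 ≤ |A + A| ≤ |A|(|A|+1)/2, i.e. 7 ≤ |A + A| ≤ 10.
Lower bound 2|A|-1 is attained iff A is an arithmetic progression.
Enumerate sums a + a' for a ≤ a' (symmetric, so this suffices):
a = -1: -1+-1=-2, -1+0=-1, -1+5=4, -1+8=7
a = 0: 0+0=0, 0+5=5, 0+8=8
a = 5: 5+5=10, 5+8=13
a = 8: 8+8=16
Distinct sums: {-2, -1, 0, 4, 5, 7, 8, 10, 13, 16}
|A + A| = 10

|A + A| = 10


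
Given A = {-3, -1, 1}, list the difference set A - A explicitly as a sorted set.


A - A = {a - a' : a, a' ∈ A}.
Compute a - a' for each ordered pair (a, a'):
a = -3: -3--3=0, -3--1=-2, -3-1=-4
a = -1: -1--3=2, -1--1=0, -1-1=-2
a = 1: 1--3=4, 1--1=2, 1-1=0
Collecting distinct values (and noting 0 appears from a-a):
A - A = {-4, -2, 0, 2, 4}
|A - A| = 5

A - A = {-4, -2, 0, 2, 4}


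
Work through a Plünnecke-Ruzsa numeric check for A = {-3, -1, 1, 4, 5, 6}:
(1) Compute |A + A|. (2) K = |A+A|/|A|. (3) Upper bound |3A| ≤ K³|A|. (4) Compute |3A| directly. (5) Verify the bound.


|A| = 6.
Step 1: Compute A + A by enumerating all 36 pairs.
A + A = {-6, -4, -2, 0, 1, 2, 3, 4, 5, 6, 7, 8, 9, 10, 11, 12}, so |A + A| = 16.
Step 2: Doubling constant K = |A + A|/|A| = 16/6 = 16/6 ≈ 2.6667.
Step 3: Plünnecke-Ruzsa gives |3A| ≤ K³·|A| = (2.6667)³ · 6 ≈ 113.7778.
Step 4: Compute 3A = A + A + A directly by enumerating all triples (a,b,c) ∈ A³; |3A| = 25.
Step 5: Check 25 ≤ 113.7778? Yes ✓.

K = 16/6, Plünnecke-Ruzsa bound K³|A| ≈ 113.7778, |3A| = 25, inequality holds.


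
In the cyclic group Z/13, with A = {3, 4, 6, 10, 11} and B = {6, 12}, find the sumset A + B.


Work in Z/13Z: reduce every sum a + b modulo 13.
Enumerate all 10 pairs:
a = 3: 3+6=9, 3+12=2
a = 4: 4+6=10, 4+12=3
a = 6: 6+6=12, 6+12=5
a = 10: 10+6=3, 10+12=9
a = 11: 11+6=4, 11+12=10
Distinct residues collected: {2, 3, 4, 5, 9, 10, 12}
|A + B| = 7 (out of 13 total residues).

A + B = {2, 3, 4, 5, 9, 10, 12}


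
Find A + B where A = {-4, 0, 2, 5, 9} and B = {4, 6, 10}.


A + B = {a + b : a ∈ A, b ∈ B}.
Enumerate all |A|·|B| = 5·3 = 15 pairs (a, b) and collect distinct sums.
a = -4: -4+4=0, -4+6=2, -4+10=6
a = 0: 0+4=4, 0+6=6, 0+10=10
a = 2: 2+4=6, 2+6=8, 2+10=12
a = 5: 5+4=9, 5+6=11, 5+10=15
a = 9: 9+4=13, 9+6=15, 9+10=19
Collecting distinct sums: A + B = {0, 2, 4, 6, 8, 9, 10, 11, 12, 13, 15, 19}
|A + B| = 12

A + B = {0, 2, 4, 6, 8, 9, 10, 11, 12, 13, 15, 19}


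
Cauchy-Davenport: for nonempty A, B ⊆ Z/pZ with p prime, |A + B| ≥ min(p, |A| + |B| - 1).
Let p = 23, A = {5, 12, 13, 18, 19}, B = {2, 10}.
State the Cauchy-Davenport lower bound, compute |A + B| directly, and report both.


Cauchy-Davenport: |A + B| ≥ min(p, |A| + |B| - 1) for A, B nonempty in Z/pZ.
|A| = 5, |B| = 2, p = 23.
CD lower bound = min(23, 5 + 2 - 1) = min(23, 6) = 6.
Compute A + B mod 23 directly:
a = 5: 5+2=7, 5+10=15
a = 12: 12+2=14, 12+10=22
a = 13: 13+2=15, 13+10=0
a = 18: 18+2=20, 18+10=5
a = 19: 19+2=21, 19+10=6
A + B = {0, 5, 6, 7, 14, 15, 20, 21, 22}, so |A + B| = 9.
Verify: 9 ≥ 6? Yes ✓.

CD lower bound = 6, actual |A + B| = 9.


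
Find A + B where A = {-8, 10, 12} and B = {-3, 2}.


A + B = {a + b : a ∈ A, b ∈ B}.
Enumerate all |A|·|B| = 3·2 = 6 pairs (a, b) and collect distinct sums.
a = -8: -8+-3=-11, -8+2=-6
a = 10: 10+-3=7, 10+2=12
a = 12: 12+-3=9, 12+2=14
Collecting distinct sums: A + B = {-11, -6, 7, 9, 12, 14}
|A + B| = 6

A + B = {-11, -6, 7, 9, 12, 14}


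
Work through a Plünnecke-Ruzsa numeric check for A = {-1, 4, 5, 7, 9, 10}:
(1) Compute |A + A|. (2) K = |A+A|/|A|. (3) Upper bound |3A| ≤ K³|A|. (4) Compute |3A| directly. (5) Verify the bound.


|A| = 6.
Step 1: Compute A + A by enumerating all 36 pairs.
A + A = {-2, 3, 4, 6, 8, 9, 10, 11, 12, 13, 14, 15, 16, 17, 18, 19, 20}, so |A + A| = 17.
Step 2: Doubling constant K = |A + A|/|A| = 17/6 = 17/6 ≈ 2.8333.
Step 3: Plünnecke-Ruzsa gives |3A| ≤ K³·|A| = (2.8333)³ · 6 ≈ 136.4722.
Step 4: Compute 3A = A + A + A directly by enumerating all triples (a,b,c) ∈ A³; |3A| = 28.
Step 5: Check 28 ≤ 136.4722? Yes ✓.

K = 17/6, Plünnecke-Ruzsa bound K³|A| ≈ 136.4722, |3A| = 28, inequality holds.


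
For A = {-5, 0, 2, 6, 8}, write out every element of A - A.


A - A = {a - a' : a, a' ∈ A}.
Compute a - a' for each ordered pair (a, a'):
a = -5: -5--5=0, -5-0=-5, -5-2=-7, -5-6=-11, -5-8=-13
a = 0: 0--5=5, 0-0=0, 0-2=-2, 0-6=-6, 0-8=-8
a = 2: 2--5=7, 2-0=2, 2-2=0, 2-6=-4, 2-8=-6
a = 6: 6--5=11, 6-0=6, 6-2=4, 6-6=0, 6-8=-2
a = 8: 8--5=13, 8-0=8, 8-2=6, 8-6=2, 8-8=0
Collecting distinct values (and noting 0 appears from a-a):
A - A = {-13, -11, -8, -7, -6, -5, -4, -2, 0, 2, 4, 5, 6, 7, 8, 11, 13}
|A - A| = 17

A - A = {-13, -11, -8, -7, -6, -5, -4, -2, 0, 2, 4, 5, 6, 7, 8, 11, 13}


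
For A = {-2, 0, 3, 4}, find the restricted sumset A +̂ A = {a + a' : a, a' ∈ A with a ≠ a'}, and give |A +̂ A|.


Restricted sumset: A +̂ A = {a + a' : a ∈ A, a' ∈ A, a ≠ a'}.
Equivalently, take A + A and drop any sum 2a that is achievable ONLY as a + a for a ∈ A (i.e. sums representable only with equal summands).
Enumerate pairs (a, a') with a < a' (symmetric, so each unordered pair gives one sum; this covers all a ≠ a'):
  -2 + 0 = -2
  -2 + 3 = 1
  -2 + 4 = 2
  0 + 3 = 3
  0 + 4 = 4
  3 + 4 = 7
Collected distinct sums: {-2, 1, 2, 3, 4, 7}
|A +̂ A| = 6
(Reference bound: |A +̂ A| ≥ 2|A| - 3 for |A| ≥ 2, with |A| = 4 giving ≥ 5.)

|A +̂ A| = 6


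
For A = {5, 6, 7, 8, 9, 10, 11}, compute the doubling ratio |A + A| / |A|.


|A| = 7.
Compute A + A by enumerating all 49 pairs.
A + A = {10, 11, 12, 13, 14, 15, 16, 17, 18, 19, 20, 21, 22}, so |A + A| = 13.
K = |A + A| / |A| = 13/7 (already in lowest terms) ≈ 1.8571.
Reference: AP of size 7 gives K = 13/7 ≈ 1.8571; a fully generic set of size 7 gives K ≈ 4.0000.

|A| = 7, |A + A| = 13, K = 13/7.


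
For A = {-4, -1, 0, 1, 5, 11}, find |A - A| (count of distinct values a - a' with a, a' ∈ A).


A - A = {a - a' : a, a' ∈ A}; |A| = 6.
Bounds: 2|A|-1 ≤ |A - A| ≤ |A|² - |A| + 1, i.e. 11 ≤ |A - A| ≤ 31.
Note: 0 ∈ A - A always (from a - a). The set is symmetric: if d ∈ A - A then -d ∈ A - A.
Enumerate nonzero differences d = a - a' with a > a' (then include -d):
Positive differences: {1, 2, 3, 4, 5, 6, 9, 10, 11, 12, 15}
Full difference set: {0} ∪ (positive diffs) ∪ (negative diffs).
|A - A| = 1 + 2·11 = 23 (matches direct enumeration: 23).

|A - A| = 23


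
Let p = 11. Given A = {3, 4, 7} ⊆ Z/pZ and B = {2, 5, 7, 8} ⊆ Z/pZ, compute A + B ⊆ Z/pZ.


Work in Z/11Z: reduce every sum a + b modulo 11.
Enumerate all 12 pairs:
a = 3: 3+2=5, 3+5=8, 3+7=10, 3+8=0
a = 4: 4+2=6, 4+5=9, 4+7=0, 4+8=1
a = 7: 7+2=9, 7+5=1, 7+7=3, 7+8=4
Distinct residues collected: {0, 1, 3, 4, 5, 6, 8, 9, 10}
|A + B| = 9 (out of 11 total residues).

A + B = {0, 1, 3, 4, 5, 6, 8, 9, 10}


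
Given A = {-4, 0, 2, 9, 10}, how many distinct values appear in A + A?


A + A = {a + a' : a, a' ∈ A}; |A| = 5.
General bounds: 2|A| - 1 ≤ |A + A| ≤ |A|(|A|+1)/2, i.e. 9 ≤ |A + A| ≤ 15.
Lower bound 2|A|-1 is attained iff A is an arithmetic progression.
Enumerate sums a + a' for a ≤ a' (symmetric, so this suffices):
a = -4: -4+-4=-8, -4+0=-4, -4+2=-2, -4+9=5, -4+10=6
a = 0: 0+0=0, 0+2=2, 0+9=9, 0+10=10
a = 2: 2+2=4, 2+9=11, 2+10=12
a = 9: 9+9=18, 9+10=19
a = 10: 10+10=20
Distinct sums: {-8, -4, -2, 0, 2, 4, 5, 6, 9, 10, 11, 12, 18, 19, 20}
|A + A| = 15

|A + A| = 15


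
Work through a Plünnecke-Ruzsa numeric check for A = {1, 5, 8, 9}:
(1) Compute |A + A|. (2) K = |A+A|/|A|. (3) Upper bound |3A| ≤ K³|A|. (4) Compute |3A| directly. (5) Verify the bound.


|A| = 4.
Step 1: Compute A + A by enumerating all 16 pairs.
A + A = {2, 6, 9, 10, 13, 14, 16, 17, 18}, so |A + A| = 9.
Step 2: Doubling constant K = |A + A|/|A| = 9/4 = 9/4 ≈ 2.2500.
Step 3: Plünnecke-Ruzsa gives |3A| ≤ K³·|A| = (2.2500)³ · 4 ≈ 45.5625.
Step 4: Compute 3A = A + A + A directly by enumerating all triples (a,b,c) ∈ A³; |3A| = 16.
Step 5: Check 16 ≤ 45.5625? Yes ✓.

K = 9/4, Plünnecke-Ruzsa bound K³|A| ≈ 45.5625, |3A| = 16, inequality holds.


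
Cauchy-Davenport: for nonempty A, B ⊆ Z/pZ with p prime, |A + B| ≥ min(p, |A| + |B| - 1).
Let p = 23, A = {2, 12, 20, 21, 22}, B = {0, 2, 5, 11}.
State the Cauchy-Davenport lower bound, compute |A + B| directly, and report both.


Cauchy-Davenport: |A + B| ≥ min(p, |A| + |B| - 1) for A, B nonempty in Z/pZ.
|A| = 5, |B| = 4, p = 23.
CD lower bound = min(23, 5 + 4 - 1) = min(23, 8) = 8.
Compute A + B mod 23 directly:
a = 2: 2+0=2, 2+2=4, 2+5=7, 2+11=13
a = 12: 12+0=12, 12+2=14, 12+5=17, 12+11=0
a = 20: 20+0=20, 20+2=22, 20+5=2, 20+11=8
a = 21: 21+0=21, 21+2=0, 21+5=3, 21+11=9
a = 22: 22+0=22, 22+2=1, 22+5=4, 22+11=10
A + B = {0, 1, 2, 3, 4, 7, 8, 9, 10, 12, 13, 14, 17, 20, 21, 22}, so |A + B| = 16.
Verify: 16 ≥ 8? Yes ✓.

CD lower bound = 8, actual |A + B| = 16.


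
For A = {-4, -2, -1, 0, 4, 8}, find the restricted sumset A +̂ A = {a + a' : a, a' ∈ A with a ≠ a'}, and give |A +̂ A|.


Restricted sumset: A +̂ A = {a + a' : a ∈ A, a' ∈ A, a ≠ a'}.
Equivalently, take A + A and drop any sum 2a that is achievable ONLY as a + a for a ∈ A (i.e. sums representable only with equal summands).
Enumerate pairs (a, a') with a < a' (symmetric, so each unordered pair gives one sum; this covers all a ≠ a'):
  -4 + -2 = -6
  -4 + -1 = -5
  -4 + 0 = -4
  -4 + 4 = 0
  -4 + 8 = 4
  -2 + -1 = -3
  -2 + 0 = -2
  -2 + 4 = 2
  -2 + 8 = 6
  -1 + 0 = -1
  -1 + 4 = 3
  -1 + 8 = 7
  0 + 4 = 4
  0 + 8 = 8
  4 + 8 = 12
Collected distinct sums: {-6, -5, -4, -3, -2, -1, 0, 2, 3, 4, 6, 7, 8, 12}
|A +̂ A| = 14
(Reference bound: |A +̂ A| ≥ 2|A| - 3 for |A| ≥ 2, with |A| = 6 giving ≥ 9.)

|A +̂ A| = 14


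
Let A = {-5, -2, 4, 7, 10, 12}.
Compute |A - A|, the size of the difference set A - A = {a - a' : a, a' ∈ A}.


A - A = {a - a' : a, a' ∈ A}; |A| = 6.
Bounds: 2|A|-1 ≤ |A - A| ≤ |A|² - |A| + 1, i.e. 11 ≤ |A - A| ≤ 31.
Note: 0 ∈ A - A always (from a - a). The set is symmetric: if d ∈ A - A then -d ∈ A - A.
Enumerate nonzero differences d = a - a' with a > a' (then include -d):
Positive differences: {2, 3, 5, 6, 8, 9, 12, 14, 15, 17}
Full difference set: {0} ∪ (positive diffs) ∪ (negative diffs).
|A - A| = 1 + 2·10 = 21 (matches direct enumeration: 21).

|A - A| = 21


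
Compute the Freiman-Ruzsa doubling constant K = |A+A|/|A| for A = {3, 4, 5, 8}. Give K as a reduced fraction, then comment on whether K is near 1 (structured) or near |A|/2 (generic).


|A| = 4.
Compute A + A by enumerating all 16 pairs.
A + A = {6, 7, 8, 9, 10, 11, 12, 13, 16}, so |A + A| = 9.
K = |A + A| / |A| = 9/4 (already in lowest terms) ≈ 2.2500.
Reference: AP of size 4 gives K = 7/4 ≈ 1.7500; a fully generic set of size 4 gives K ≈ 2.5000.

|A| = 4, |A + A| = 9, K = 9/4.


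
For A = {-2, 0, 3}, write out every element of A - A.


A - A = {a - a' : a, a' ∈ A}.
Compute a - a' for each ordered pair (a, a'):
a = -2: -2--2=0, -2-0=-2, -2-3=-5
a = 0: 0--2=2, 0-0=0, 0-3=-3
a = 3: 3--2=5, 3-0=3, 3-3=0
Collecting distinct values (and noting 0 appears from a-a):
A - A = {-5, -3, -2, 0, 2, 3, 5}
|A - A| = 7

A - A = {-5, -3, -2, 0, 2, 3, 5}


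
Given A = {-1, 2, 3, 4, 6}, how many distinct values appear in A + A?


A + A = {a + a' : a, a' ∈ A}; |A| = 5.
General bounds: 2|A| - 1 ≤ |A + A| ≤ |A|(|A|+1)/2, i.e. 9 ≤ |A + A| ≤ 15.
Lower bound 2|A|-1 is attained iff A is an arithmetic progression.
Enumerate sums a + a' for a ≤ a' (symmetric, so this suffices):
a = -1: -1+-1=-2, -1+2=1, -1+3=2, -1+4=3, -1+6=5
a = 2: 2+2=4, 2+3=5, 2+4=6, 2+6=8
a = 3: 3+3=6, 3+4=7, 3+6=9
a = 4: 4+4=8, 4+6=10
a = 6: 6+6=12
Distinct sums: {-2, 1, 2, 3, 4, 5, 6, 7, 8, 9, 10, 12}
|A + A| = 12

|A + A| = 12


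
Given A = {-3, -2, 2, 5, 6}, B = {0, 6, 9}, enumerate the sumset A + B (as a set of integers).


A + B = {a + b : a ∈ A, b ∈ B}.
Enumerate all |A|·|B| = 5·3 = 15 pairs (a, b) and collect distinct sums.
a = -3: -3+0=-3, -3+6=3, -3+9=6
a = -2: -2+0=-2, -2+6=4, -2+9=7
a = 2: 2+0=2, 2+6=8, 2+9=11
a = 5: 5+0=5, 5+6=11, 5+9=14
a = 6: 6+0=6, 6+6=12, 6+9=15
Collecting distinct sums: A + B = {-3, -2, 2, 3, 4, 5, 6, 7, 8, 11, 12, 14, 15}
|A + B| = 13

A + B = {-3, -2, 2, 3, 4, 5, 6, 7, 8, 11, 12, 14, 15}


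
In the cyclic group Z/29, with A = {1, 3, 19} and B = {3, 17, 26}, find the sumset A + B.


Work in Z/29Z: reduce every sum a + b modulo 29.
Enumerate all 9 pairs:
a = 1: 1+3=4, 1+17=18, 1+26=27
a = 3: 3+3=6, 3+17=20, 3+26=0
a = 19: 19+3=22, 19+17=7, 19+26=16
Distinct residues collected: {0, 4, 6, 7, 16, 18, 20, 22, 27}
|A + B| = 9 (out of 29 total residues).

A + B = {0, 4, 6, 7, 16, 18, 20, 22, 27}


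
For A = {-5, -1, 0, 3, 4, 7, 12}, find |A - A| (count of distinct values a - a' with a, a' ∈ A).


A - A = {a - a' : a, a' ∈ A}; |A| = 7.
Bounds: 2|A|-1 ≤ |A - A| ≤ |A|² - |A| + 1, i.e. 13 ≤ |A - A| ≤ 43.
Note: 0 ∈ A - A always (from a - a). The set is symmetric: if d ∈ A - A then -d ∈ A - A.
Enumerate nonzero differences d = a - a' with a > a' (then include -d):
Positive differences: {1, 3, 4, 5, 7, 8, 9, 12, 13, 17}
Full difference set: {0} ∪ (positive diffs) ∪ (negative diffs).
|A - A| = 1 + 2·10 = 21 (matches direct enumeration: 21).

|A - A| = 21


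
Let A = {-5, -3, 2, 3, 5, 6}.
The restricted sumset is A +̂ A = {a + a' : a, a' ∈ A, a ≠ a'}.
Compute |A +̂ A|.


Restricted sumset: A +̂ A = {a + a' : a ∈ A, a' ∈ A, a ≠ a'}.
Equivalently, take A + A and drop any sum 2a that is achievable ONLY as a + a for a ∈ A (i.e. sums representable only with equal summands).
Enumerate pairs (a, a') with a < a' (symmetric, so each unordered pair gives one sum; this covers all a ≠ a'):
  -5 + -3 = -8
  -5 + 2 = -3
  -5 + 3 = -2
  -5 + 5 = 0
  -5 + 6 = 1
  -3 + 2 = -1
  -3 + 3 = 0
  -3 + 5 = 2
  -3 + 6 = 3
  2 + 3 = 5
  2 + 5 = 7
  2 + 6 = 8
  3 + 5 = 8
  3 + 6 = 9
  5 + 6 = 11
Collected distinct sums: {-8, -3, -2, -1, 0, 1, 2, 3, 5, 7, 8, 9, 11}
|A +̂ A| = 13
(Reference bound: |A +̂ A| ≥ 2|A| - 3 for |A| ≥ 2, with |A| = 6 giving ≥ 9.)

|A +̂ A| = 13


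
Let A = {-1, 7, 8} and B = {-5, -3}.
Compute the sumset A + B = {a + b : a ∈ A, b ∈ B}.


A + B = {a + b : a ∈ A, b ∈ B}.
Enumerate all |A|·|B| = 3·2 = 6 pairs (a, b) and collect distinct sums.
a = -1: -1+-5=-6, -1+-3=-4
a = 7: 7+-5=2, 7+-3=4
a = 8: 8+-5=3, 8+-3=5
Collecting distinct sums: A + B = {-6, -4, 2, 3, 4, 5}
|A + B| = 6

A + B = {-6, -4, 2, 3, 4, 5}


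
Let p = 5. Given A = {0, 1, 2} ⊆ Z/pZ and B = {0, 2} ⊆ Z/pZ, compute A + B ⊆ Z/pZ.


Work in Z/5Z: reduce every sum a + b modulo 5.
Enumerate all 6 pairs:
a = 0: 0+0=0, 0+2=2
a = 1: 1+0=1, 1+2=3
a = 2: 2+0=2, 2+2=4
Distinct residues collected: {0, 1, 2, 3, 4}
|A + B| = 5 (out of 5 total residues).

A + B = {0, 1, 2, 3, 4}
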